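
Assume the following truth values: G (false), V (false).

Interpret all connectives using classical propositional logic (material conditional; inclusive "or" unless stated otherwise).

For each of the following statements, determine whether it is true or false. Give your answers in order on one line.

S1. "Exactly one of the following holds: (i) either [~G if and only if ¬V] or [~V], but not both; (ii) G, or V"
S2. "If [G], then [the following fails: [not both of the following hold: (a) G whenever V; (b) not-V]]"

S1: Parsed as ((~G <-> ~V) xor ~V) xor (G | V)

~G = ~F = T
~V = ~F = T
~G <-> ~V = T <-> T = T
~V = ~F = T
(~G <-> ~V) xor ~V = T xor T = F
G | V = F | F = F
((~G <-> ~V) xor ~V) xor (G | V) = F xor F = F
So S1 is false.

S2: Formalization: G -> ~((V -> G) nand ~V)

V -> G = F -> F = T
~V = ~F = T
(V -> G) nand ~V = T nand T = F
~((V -> G) nand ~V) = ~F = T
G -> ~((V -> G) nand ~V) = F -> T = T
Hence S2 is true.

S1 false; S2 true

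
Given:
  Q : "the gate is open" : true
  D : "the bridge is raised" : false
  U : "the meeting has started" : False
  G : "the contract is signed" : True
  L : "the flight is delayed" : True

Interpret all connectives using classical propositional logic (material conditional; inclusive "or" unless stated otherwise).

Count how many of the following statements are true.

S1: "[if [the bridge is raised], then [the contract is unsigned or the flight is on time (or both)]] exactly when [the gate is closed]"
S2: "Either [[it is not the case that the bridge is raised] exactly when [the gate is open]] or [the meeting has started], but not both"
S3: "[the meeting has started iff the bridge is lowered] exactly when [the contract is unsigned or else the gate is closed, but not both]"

2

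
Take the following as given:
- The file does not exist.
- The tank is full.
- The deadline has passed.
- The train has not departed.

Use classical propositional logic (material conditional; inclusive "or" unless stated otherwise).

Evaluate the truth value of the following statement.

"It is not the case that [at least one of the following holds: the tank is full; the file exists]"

Let U = "the tank is full" (T), P = "the file exists" (F).
This is ~(U | P).

U | P = T | F = T
~(U | P) = ~T = F

False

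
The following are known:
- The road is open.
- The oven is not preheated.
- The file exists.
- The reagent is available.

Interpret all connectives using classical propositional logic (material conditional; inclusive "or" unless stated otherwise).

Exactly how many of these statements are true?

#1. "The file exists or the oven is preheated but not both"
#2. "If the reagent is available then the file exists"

2

Let R = "the file exists" (T), Q = "the oven is preheated" (F), S = "the reagent is available" (T).

#1: Formalization: R ⊕ Q

R ⊕ Q = T ⊕ F = T
Thus #1 is true.

#2: In symbols: S → R

S → R = T → T = T
So #2 is true.

Count: 2.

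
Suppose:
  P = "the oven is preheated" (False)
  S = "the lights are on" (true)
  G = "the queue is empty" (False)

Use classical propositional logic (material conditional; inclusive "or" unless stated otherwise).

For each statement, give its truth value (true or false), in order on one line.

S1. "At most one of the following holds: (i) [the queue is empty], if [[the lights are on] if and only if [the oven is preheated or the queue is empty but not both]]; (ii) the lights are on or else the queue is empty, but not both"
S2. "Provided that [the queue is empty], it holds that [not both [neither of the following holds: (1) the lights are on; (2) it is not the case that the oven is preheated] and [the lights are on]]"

S1 false / S2 true

S1: Parsed as ((S iff (P xor G)) -> G) nand (S xor G)

P xor G = False xor False = False
S iff (P xor G) = True iff False = False
(S iff (P xor G)) -> G = False -> False = True
S xor G = True xor False = True
((S iff (P xor G)) -> G) nand (S xor G) = True nand True = False
Hence S1 is false.

S2: In symbols: G -> ((S nor not P) nand S)

not P = not False = True
S nor not P = True nor True = False
(S nor not P) nand S = False nand True = True
G -> ((S nor not P) nand S) = False -> True = True
Thus S2 is true.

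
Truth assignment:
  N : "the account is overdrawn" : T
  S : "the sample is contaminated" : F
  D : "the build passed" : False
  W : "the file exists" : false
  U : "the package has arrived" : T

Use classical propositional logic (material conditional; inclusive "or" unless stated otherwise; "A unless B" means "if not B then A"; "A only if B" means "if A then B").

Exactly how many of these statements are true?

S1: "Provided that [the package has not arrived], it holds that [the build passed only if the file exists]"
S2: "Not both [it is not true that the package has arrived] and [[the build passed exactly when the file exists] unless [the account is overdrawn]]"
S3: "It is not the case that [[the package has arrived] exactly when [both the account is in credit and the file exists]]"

3

S1: Parsed as not U -> (D -> W)

not U = not True = False
D -> W = False -> False = True
not U -> (D -> W) = False -> True = True
Thus S1 is true.

S2: This is not U nand ((D iff W) or N).

not U = not True = False
D iff W = False iff False = True
(D iff W) or N = True or True = True
not U nand ((D iff W) or N) = False nand True = True
So S2 is true.

S3: Parsed as not (U iff (not N and W))

not N = not True = False
not N and W = False and False = False
U iff (not N and W) = True iff False = False
not (U iff (not N and W)) = not False = True
So S3 is true.

3 of the 3 statements are true.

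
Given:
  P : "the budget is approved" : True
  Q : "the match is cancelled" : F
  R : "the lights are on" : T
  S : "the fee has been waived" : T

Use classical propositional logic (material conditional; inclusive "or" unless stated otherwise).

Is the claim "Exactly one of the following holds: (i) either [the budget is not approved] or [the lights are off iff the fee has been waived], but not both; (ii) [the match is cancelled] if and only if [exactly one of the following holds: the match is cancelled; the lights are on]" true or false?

The statement is false.

In symbols: (¬P ⊕ (¬R ↔ S)) ⊕ (Q ↔ (Q ⊕ R))

¬P = ¬T = F
¬R = ¬T = F
¬R ↔ S = F ↔ T = F
¬P ⊕ (¬R ↔ S) = F ⊕ F = F
Q ⊕ R = F ⊕ T = T
Q ↔ (Q ⊕ R) = F ↔ T = F
(¬P ⊕ (¬R ↔ S)) ⊕ (Q ↔ (Q ⊕ R)) = F ⊕ F = F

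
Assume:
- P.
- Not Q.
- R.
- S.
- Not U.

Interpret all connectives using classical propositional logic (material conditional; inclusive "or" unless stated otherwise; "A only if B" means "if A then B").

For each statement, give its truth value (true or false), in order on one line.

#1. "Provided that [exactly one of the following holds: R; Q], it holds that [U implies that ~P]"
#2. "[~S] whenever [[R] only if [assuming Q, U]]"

#1: In symbols: (R xor Q) -> (U -> not P)

R xor Q = True xor False = True
not P = not True = False
U -> not P = False -> False = True
(R xor Q) -> (U -> not P) = True -> True = True
Thus #1 is true.

#2: This is (R -> (Q -> U)) -> not S.

Q -> U = False -> False = True
R -> (Q -> U) = True -> True = True
not S = not True = False
(R -> (Q -> U)) -> not S = True -> False = False
Thus #2 is false.

#1 true / #2 false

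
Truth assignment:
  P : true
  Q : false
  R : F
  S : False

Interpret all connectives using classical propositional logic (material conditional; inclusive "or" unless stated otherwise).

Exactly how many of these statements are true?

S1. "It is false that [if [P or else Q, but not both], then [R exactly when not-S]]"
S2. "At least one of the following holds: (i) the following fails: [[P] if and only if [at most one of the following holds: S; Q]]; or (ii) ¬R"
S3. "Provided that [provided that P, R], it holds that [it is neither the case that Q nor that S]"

S1: In symbols: ~((P xor Q) -> (R <-> ~S))

P xor Q = T xor F = T
~S = ~F = T
R <-> ~S = F <-> T = F
(P xor Q) -> (R <-> ~S) = T -> F = F
~((P xor Q) -> (R <-> ~S)) = ~F = T
Thus S1 is true.

S2: This is ~(P <-> (S nand Q)) | ~R.

S nand Q = F nand F = T
P <-> (S nand Q) = T <-> T = T
~(P <-> (S nand Q)) = ~T = F
~R = ~F = T
~(P <-> (S nand Q)) | ~R = F | T = T
Thus S2 is true.

S3: Parsed as (P -> R) -> (Q nor S)

P -> R = T -> F = F
Q nor S = F nor F = T
(P -> R) -> (Q nor S) = F -> T = T
Hence S3 is true.

Count: 3.

3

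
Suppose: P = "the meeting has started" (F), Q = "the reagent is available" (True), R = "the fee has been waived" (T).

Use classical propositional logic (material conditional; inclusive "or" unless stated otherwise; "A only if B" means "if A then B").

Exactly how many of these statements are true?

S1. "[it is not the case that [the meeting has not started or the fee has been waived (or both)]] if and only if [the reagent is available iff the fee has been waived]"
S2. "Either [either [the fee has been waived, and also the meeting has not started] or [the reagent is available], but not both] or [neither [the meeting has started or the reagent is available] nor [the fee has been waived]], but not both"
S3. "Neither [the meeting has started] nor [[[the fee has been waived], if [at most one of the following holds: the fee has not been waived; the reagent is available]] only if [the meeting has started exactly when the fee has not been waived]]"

S1: This is ~(~P | R) <-> (Q <-> R).

~P = ~F = T
~P | R = T | T = T
~(~P | R) = ~T = F
Q <-> R = T <-> T = T
~(~P | R) <-> (Q <-> R) = F <-> T = F
So S1 is false.

S2: In symbols: ((R & ~P) xor Q) xor ((P | Q) nor R)

~P = ~F = T
R & ~P = T & T = T
(R & ~P) xor Q = T xor T = F
P | Q = F | T = T
(P | Q) nor R = T nor T = F
((R & ~P) xor Q) xor ((P | Q) nor R) = F xor F = F
Hence S2 is false.

S3: This is P nor (((~R nand Q) -> R) -> (P <-> ~R)).

~R = ~T = F
~R nand Q = F nand T = T
(~R nand Q) -> R = T -> T = T
~R = ~T = F
P <-> ~R = F <-> F = T
((~R nand Q) -> R) -> (P <-> ~R) = T -> T = T
P nor (((~R nand Q) -> R) -> (P <-> ~R)) = F nor T = F
So S3 is false.

Count: 0.

0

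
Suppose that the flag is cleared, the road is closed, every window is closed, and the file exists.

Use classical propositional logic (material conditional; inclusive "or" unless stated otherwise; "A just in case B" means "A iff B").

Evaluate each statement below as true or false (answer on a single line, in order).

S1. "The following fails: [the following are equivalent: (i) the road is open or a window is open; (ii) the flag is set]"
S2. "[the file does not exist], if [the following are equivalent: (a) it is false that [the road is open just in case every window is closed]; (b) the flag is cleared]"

S1 False; S2 False

Let P = "the road is closed" (True), D = "a window is open" (False), V = "the flag is set" (False), M = "the file exists" (True).

S1: Formalization: not ((not P or D) iff V)

not P = not True = False
not P or D = False or False = False
(not P or D) iff V = False iff False = True
not ((not P or D) iff V) = not True = False
Hence S1 is false.

S2: Parsed as (not (not P iff not D) iff not V) -> not M

not P = not True = False
not D = not False = True
not P iff not D = False iff True = False
not (not P iff not D) = not False = True
not V = not False = True
not (not P iff not D) iff not V = True iff True = True
not M = not True = False
(not (not P iff not D) iff not V) -> not M = True -> False = False
Thus S2 is false.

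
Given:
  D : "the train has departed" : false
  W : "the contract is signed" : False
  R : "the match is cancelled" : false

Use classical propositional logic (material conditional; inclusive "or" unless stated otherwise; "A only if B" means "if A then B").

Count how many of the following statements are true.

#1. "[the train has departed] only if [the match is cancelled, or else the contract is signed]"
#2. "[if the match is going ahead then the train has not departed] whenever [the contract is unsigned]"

2

#1: Formalization: D -> (R | W)

R | W = F | F = F
D -> (R | W) = F -> F = T
Hence #1 is true.

#2: Formalization: ~W -> (~R -> ~D)

~W = ~F = T
~R = ~F = T
~D = ~F = T
~R -> ~D = T -> T = T
~W -> (~R -> ~D) = T -> T = T
So #2 is true.

True statements: 2 (#1, #2).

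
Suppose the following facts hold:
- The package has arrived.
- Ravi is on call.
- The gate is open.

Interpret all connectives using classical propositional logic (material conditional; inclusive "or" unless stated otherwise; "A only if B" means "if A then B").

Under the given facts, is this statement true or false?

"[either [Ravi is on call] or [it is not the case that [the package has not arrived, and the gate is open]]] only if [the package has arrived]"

The statement is true.

Let R = "Ravi is on call" (T), G = "the package has arrived" (T), V = "the gate is open" (T).
Formalization: (R | ~(~G & V)) -> G

~G = ~T = F
~G & V = F & T = F
~(~G & V) = ~F = T
R | ~(~G & V) = T | T = T
(R | ~(~G & V)) -> G = T -> T = T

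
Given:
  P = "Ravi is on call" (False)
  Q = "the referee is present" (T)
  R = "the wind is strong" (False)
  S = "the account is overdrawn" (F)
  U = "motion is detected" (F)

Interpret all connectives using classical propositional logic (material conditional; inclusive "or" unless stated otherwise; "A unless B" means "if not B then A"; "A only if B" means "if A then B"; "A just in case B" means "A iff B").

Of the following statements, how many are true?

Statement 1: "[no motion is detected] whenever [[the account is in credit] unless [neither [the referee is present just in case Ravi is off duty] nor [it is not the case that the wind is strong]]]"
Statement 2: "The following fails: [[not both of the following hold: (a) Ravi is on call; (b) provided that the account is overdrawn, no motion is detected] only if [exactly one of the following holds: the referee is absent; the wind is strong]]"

Statement 1: Formalization: (¬S ∨ ((Q ↔ ¬P) ↓ ¬R)) → ¬U

¬S = ¬F = T
¬P = ¬F = T
Q ↔ ¬P = T ↔ T = T
¬R = ¬F = T
(Q ↔ ¬P) ↓ ¬R = T ↓ T = F
¬S ∨ ((Q ↔ ¬P) ↓ ¬R) = T ∨ F = T
¬U = ¬F = T
(¬S ∨ ((Q ↔ ¬P) ↓ ¬R)) → ¬U = T → T = T
Hence Statement 1 is true.

Statement 2: Parsed as ¬((P ↑ (S → ¬U)) → (¬Q ⊕ R))

¬U = ¬F = T
S → ¬U = F → T = T
P ↑ (S → ¬U) = F ↑ T = T
¬Q = ¬T = F
¬Q ⊕ R = F ⊕ F = F
(P ↑ (S → ¬U)) → (¬Q ⊕ R) = T → F = F
¬((P ↑ (S → ¬U)) → (¬Q ⊕ R)) = ¬F = T
So Statement 2 is true.

True statements: 2 (Statement 1, Statement 2).

2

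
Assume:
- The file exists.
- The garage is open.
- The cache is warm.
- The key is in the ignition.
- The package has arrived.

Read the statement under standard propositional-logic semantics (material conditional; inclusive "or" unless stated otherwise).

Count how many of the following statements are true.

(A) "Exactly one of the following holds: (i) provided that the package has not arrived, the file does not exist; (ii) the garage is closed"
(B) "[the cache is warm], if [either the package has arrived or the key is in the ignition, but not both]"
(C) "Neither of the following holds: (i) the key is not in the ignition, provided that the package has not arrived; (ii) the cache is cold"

Let U = "the package has arrived" (T), P = "the file exists" (T), Q = "the garage is closed" (F), S = "the key is in the ignition" (T), R = "the cache is warm" (T).

(A): Formalization: (~U -> ~P) xor Q

~U = ~T = F
~P = ~T = F
~U -> ~P = F -> F = T
(~U -> ~P) xor Q = T xor F = T
Hence (A) is true.

(B): This is (U xor S) -> R.

U xor S = T xor T = F
(U xor S) -> R = F -> T = T
So (B) is true.

(C): Parsed as (~U -> ~S) nor ~R

~U = ~T = F
~S = ~T = F
~U -> ~S = F -> F = T
~R = ~T = F
(~U -> ~S) nor ~R = T nor F = F
Thus (C) is false.

Count: 2.

2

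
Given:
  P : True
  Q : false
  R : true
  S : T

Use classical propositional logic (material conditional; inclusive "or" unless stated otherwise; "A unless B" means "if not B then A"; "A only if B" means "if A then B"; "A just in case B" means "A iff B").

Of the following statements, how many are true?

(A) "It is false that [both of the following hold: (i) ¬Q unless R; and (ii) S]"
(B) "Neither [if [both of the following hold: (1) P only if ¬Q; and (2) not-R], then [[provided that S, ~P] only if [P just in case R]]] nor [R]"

(A): Formalization: ¬((¬Q ∨ R) ∧ S)

¬Q = ¬F = T
¬Q ∨ R = T ∨ T = T
(¬Q ∨ R) ∧ S = T ∧ T = T
¬((¬Q ∨ R) ∧ S) = ¬T = F
So (A) is false.

(B): Parsed as (((P → ¬Q) ∧ ¬R) → ((S → ¬P) → (P ↔ R))) ↓ R

¬Q = ¬F = T
P → ¬Q = T → T = T
¬R = ¬T = F
(P → ¬Q) ∧ ¬R = T ∧ F = F
¬P = ¬T = F
S → ¬P = T → F = F
P ↔ R = T ↔ T = T
(S → ¬P) → (P ↔ R) = F → T = T
((P → ¬Q) ∧ ¬R) → ((S → ¬P) → (P ↔ R)) = F → T = T
(((P → ¬Q) ∧ ¬R) → ((S → ¬P) → (P ↔ R))) ↓ R = T ↓ T = F
Thus (B) is false.

Count: 0.

0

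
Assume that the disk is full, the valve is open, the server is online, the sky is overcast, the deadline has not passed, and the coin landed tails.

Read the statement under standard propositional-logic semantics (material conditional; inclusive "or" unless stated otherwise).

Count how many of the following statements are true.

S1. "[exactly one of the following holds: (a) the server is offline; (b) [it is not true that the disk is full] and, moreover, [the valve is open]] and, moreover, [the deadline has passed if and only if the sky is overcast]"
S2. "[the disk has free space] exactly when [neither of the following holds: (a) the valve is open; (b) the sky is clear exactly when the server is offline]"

1

Let Q = "the server is online" (True), R = "the disk is full" (True), U = "the valve is open" (True), G = "the deadline has passed" (False), L = "the sky is overcast" (True).

S1: Parsed as (not Q xor (not R and U)) and (G iff L)

not Q = not True = False
not R = not True = False
not R and U = False and True = False
not Q xor (not R and U) = False xor False = False
G iff L = False iff True = False
(not Q xor (not R and U)) and (G iff L) = False and False = False
Hence S1 is false.

S2: In symbols: not R iff (U nor (not L iff not Q))

not R = not True = False
not L = not True = False
not Q = not True = False
not L iff not Q = False iff False = True
U nor (not L iff not Q) = True nor True = False
not R iff (U nor (not L iff not Q)) = False iff False = True
So S2 is true.

Count: 1.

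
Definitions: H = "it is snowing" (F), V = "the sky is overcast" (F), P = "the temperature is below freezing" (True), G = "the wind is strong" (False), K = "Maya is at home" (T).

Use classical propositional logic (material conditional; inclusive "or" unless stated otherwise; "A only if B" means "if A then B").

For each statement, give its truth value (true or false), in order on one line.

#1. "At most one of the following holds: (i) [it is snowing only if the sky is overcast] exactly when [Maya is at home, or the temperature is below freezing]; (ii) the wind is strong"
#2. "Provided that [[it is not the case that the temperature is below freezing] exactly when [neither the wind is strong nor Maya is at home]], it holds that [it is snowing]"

#1: This is ((H -> V) <-> (K | P)) nand G.

H -> V = F -> F = T
K | P = T | T = T
(H -> V) <-> (K | P) = T <-> T = T
((H -> V) <-> (K | P)) nand G = T nand F = T
Thus #1 is true.

#2: Parsed as (~P <-> (G nor K)) -> H

~P = ~T = F
G nor K = F nor T = F
~P <-> (G nor K) = F <-> F = T
(~P <-> (G nor K)) -> H = T -> F = F
Thus #2 is false.

#1 True, #2 False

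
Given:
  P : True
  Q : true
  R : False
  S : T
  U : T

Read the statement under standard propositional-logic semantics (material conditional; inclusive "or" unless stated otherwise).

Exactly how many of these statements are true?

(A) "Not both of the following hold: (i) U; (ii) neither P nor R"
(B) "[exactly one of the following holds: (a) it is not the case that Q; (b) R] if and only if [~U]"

(A): This is U ↑ (P ↓ R).

P ↓ R = T ↓ F = F
U ↑ (P ↓ R) = T ↑ F = T
So (A) is true.

(B): Formalization: (¬Q ⊕ R) ↔ ¬U

¬Q = ¬T = F
¬Q ⊕ R = F ⊕ F = F
¬U = ¬T = F
(¬Q ⊕ R) ↔ ¬U = F ↔ F = T
Hence (B) is true.

Count: 2.

2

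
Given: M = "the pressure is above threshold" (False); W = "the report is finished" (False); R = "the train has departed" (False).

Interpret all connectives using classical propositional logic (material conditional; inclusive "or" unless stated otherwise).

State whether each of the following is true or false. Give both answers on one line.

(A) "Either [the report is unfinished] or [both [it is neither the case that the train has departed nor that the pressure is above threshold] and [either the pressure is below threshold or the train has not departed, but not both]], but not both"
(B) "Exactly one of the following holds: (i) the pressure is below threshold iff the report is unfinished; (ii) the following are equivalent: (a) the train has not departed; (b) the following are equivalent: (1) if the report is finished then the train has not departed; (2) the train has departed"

(A) true; (B) true

(A): Parsed as ¬W ⊕ ((R ↓ M) ∧ (¬M ⊕ ¬R))

¬W = ¬F = T
R ↓ M = F ↓ F = T
¬M = ¬F = T
¬R = ¬F = T
¬M ⊕ ¬R = T ⊕ T = F
(R ↓ M) ∧ (¬M ⊕ ¬R) = T ∧ F = F
¬W ⊕ ((R ↓ M) ∧ (¬M ⊕ ¬R)) = T ⊕ F = T
Thus (A) is true.

(B): In symbols: (¬M ↔ ¬W) ⊕ (¬R ↔ ((W → ¬R) ↔ R))

¬M = ¬F = T
¬W = ¬F = T
¬M ↔ ¬W = T ↔ T = T
¬R = ¬F = T
¬R = ¬F = T
W → ¬R = F → T = T
(W → ¬R) ↔ R = T ↔ F = F
¬R ↔ ((W → ¬R) ↔ R) = T ↔ F = F
(¬M ↔ ¬W) ⊕ (¬R ↔ ((W → ¬R) ↔ R)) = T ⊕ F = T
Hence (B) is true.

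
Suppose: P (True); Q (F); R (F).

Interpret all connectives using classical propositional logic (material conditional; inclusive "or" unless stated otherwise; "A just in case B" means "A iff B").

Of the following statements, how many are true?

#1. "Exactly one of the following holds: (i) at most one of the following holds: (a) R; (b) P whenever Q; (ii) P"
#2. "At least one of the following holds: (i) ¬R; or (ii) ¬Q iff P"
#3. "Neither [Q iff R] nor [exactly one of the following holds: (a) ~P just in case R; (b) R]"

1

#1: This is (R nand (Q -> P)) xor P.

Q -> P = False -> True = True
R nand (Q -> P) = False nand True = True
(R nand (Q -> P)) xor P = True xor True = False
So #1 is false.

#2: Parsed as not R or (not Q iff P)

not R = not False = True
not Q = not False = True
not Q iff P = True iff True = True
not R or (not Q iff P) = True or True = True
So #2 is true.

#3: In symbols: (Q iff R) nor ((not P iff R) xor R)

Q iff R = False iff False = True
not P = not True = False
not P iff R = False iff False = True
(not P iff R) xor R = True xor False = True
(Q iff R) nor ((not P iff R) xor R) = True nor True = False
Thus #3 is false.

True statements: 1.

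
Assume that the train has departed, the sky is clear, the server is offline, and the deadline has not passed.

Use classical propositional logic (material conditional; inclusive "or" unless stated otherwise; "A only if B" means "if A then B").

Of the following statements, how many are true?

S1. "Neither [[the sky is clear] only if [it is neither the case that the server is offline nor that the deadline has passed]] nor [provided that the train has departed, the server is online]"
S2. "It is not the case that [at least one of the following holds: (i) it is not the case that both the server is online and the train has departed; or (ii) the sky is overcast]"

Let R = "the sky is overcast" (False), G = "the server is online" (False), Q = "the deadline has passed" (False), V = "the train has departed" (True).

S1: Formalization: (not R -> (not G nor Q)) nor (V -> G)

not R = not False = True
not G = not False = True
not G nor Q = True nor False = False
not R -> (not G nor Q) = True -> False = False
V -> G = True -> False = False
(not R -> (not G nor Q)) nor (V -> G) = False nor False = True
Thus S1 is true.

S2: Parsed as not ((G nand V) or R)

G nand V = False nand True = True
(G nand V) or R = True or False = True
not ((G nand V) or R) = not True = False
Thus S2 is false.

True statements: 1 (S1).

1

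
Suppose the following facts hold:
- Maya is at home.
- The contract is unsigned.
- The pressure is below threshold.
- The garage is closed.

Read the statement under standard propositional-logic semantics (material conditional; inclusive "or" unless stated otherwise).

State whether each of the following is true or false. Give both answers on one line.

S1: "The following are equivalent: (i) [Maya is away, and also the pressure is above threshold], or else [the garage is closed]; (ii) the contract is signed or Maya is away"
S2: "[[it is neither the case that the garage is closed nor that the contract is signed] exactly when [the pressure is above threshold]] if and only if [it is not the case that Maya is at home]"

S1 false / S2 false

Let P = "Maya is at home" (T), R = "the pressure is above threshold" (F), S = "the garage is closed" (T), Q = "the contract is signed" (F).

S1: In symbols: ((~P & R) | S) <-> (Q | ~P)

~P = ~T = F
~P & R = F & F = F
(~P & R) | S = F | T = T
~P = ~T = F
Q | ~P = F | F = F
((~P & R) | S) <-> (Q | ~P) = T <-> F = F
Hence S1 is false.

S2: Formalization: ((S nor Q) <-> R) <-> ~P

S nor Q = T nor F = F
(S nor Q) <-> R = F <-> F = T
~P = ~T = F
((S nor Q) <-> R) <-> ~P = T <-> F = F
Thus S2 is false.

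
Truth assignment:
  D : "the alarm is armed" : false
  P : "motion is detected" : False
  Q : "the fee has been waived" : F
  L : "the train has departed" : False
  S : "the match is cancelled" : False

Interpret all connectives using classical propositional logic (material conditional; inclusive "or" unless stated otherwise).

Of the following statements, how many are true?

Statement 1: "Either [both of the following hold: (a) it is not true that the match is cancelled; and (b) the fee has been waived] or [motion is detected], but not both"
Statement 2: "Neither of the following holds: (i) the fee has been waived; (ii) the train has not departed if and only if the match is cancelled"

Statement 1: In symbols: (not S and Q) xor P

not S = not False = True
not S and Q = True and False = False
(not S and Q) xor P = False xor False = False
Hence Statement 1 is false.

Statement 2: Parsed as Q nor (not L iff S)

not L = not False = True
not L iff S = True iff False = False
Q nor (not L iff S) = False nor False = True
Hence Statement 2 is true.

Count: 1.

1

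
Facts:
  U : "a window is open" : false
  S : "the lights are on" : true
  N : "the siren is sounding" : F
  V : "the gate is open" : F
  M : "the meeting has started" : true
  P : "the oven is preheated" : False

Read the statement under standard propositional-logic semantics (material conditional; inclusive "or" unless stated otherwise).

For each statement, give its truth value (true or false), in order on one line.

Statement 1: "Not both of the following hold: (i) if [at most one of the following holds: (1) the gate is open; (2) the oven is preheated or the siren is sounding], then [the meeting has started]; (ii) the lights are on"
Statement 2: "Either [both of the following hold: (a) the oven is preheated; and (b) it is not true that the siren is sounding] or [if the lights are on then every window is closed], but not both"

Statement 1: In symbols: ((V nand (P | N)) -> M) nand S

P | N = F | F = F
V nand (P | N) = F nand F = T
(V nand (P | N)) -> M = T -> T = T
((V nand (P | N)) -> M) nand S = T nand T = F
Hence Statement 1 is false.

Statement 2: This is (P & ~N) xor (S -> ~U).

~N = ~F = T
P & ~N = F & T = F
~U = ~F = T
S -> ~U = T -> T = T
(P & ~N) xor (S -> ~U) = F xor T = T
Thus Statement 2 is true.

Statement 1 false / Statement 2 true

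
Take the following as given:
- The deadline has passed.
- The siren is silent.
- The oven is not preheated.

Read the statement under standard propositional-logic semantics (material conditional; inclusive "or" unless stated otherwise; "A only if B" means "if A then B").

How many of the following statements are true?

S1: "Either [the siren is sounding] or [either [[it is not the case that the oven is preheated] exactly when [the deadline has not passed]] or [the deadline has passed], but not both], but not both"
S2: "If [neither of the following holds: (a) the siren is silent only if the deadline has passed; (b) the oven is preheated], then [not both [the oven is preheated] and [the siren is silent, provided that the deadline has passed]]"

Let Q = "the siren is sounding" (False), R = "the oven is preheated" (False), P = "the deadline has passed" (True).

S1: In symbols: Q xor ((not R iff not P) xor P)

not R = not False = True
not P = not True = False
not R iff not P = True iff False = False
(not R iff not P) xor P = False xor True = True
Q xor ((not R iff not P) xor P) = False xor True = True
Thus S1 is true.

S2: In symbols: ((not Q -> P) nor R) -> (R nand (P -> not Q))

not Q = not False = True
not Q -> P = True -> True = True
(not Q -> P) nor R = True nor False = False
not Q = not False = True
P -> not Q = True -> True = True
R nand (P -> not Q) = False nand True = True
((not Q -> P) nor R) -> (R nand (P -> not Q)) = False -> True = True
Thus S2 is true.

2 of the 2 statements are true.

2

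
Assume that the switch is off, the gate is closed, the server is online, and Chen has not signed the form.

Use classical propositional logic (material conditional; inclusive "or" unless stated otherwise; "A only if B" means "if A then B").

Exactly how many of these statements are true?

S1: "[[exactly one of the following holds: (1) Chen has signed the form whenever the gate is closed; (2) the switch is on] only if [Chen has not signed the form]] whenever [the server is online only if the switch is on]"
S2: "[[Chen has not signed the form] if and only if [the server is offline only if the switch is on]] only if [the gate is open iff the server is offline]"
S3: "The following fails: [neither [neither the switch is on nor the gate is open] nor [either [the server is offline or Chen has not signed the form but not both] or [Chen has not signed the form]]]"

3

Let R = "the server is online" (T), P = "the switch is on" (F), Q = "the gate is open" (F), S = "Chen has signed the form" (F).

S1: Formalization: (R -> P) -> (((~Q -> S) xor P) -> ~S)

R -> P = T -> F = F
~Q = ~F = T
~Q -> S = T -> F = F
(~Q -> S) xor P = F xor F = F
~S = ~F = T
((~Q -> S) xor P) -> ~S = F -> T = T
(R -> P) -> (((~Q -> S) xor P) -> ~S) = F -> T = T
Hence S1 is true.

S2: Formalization: (~S <-> (~R -> P)) -> (Q <-> ~R)

~S = ~F = T
~R = ~T = F
~R -> P = F -> F = T
~S <-> (~R -> P) = T <-> T = T
~R = ~T = F
Q <-> ~R = F <-> F = T
(~S <-> (~R -> P)) -> (Q <-> ~R) = T -> T = T
Hence S2 is true.

S3: This is ~((P nor Q) nor ((~R xor ~S) | ~S)).

P nor Q = F nor F = T
~R = ~T = F
~S = ~F = T
~R xor ~S = F xor T = T
~S = ~F = T
(~R xor ~S) | ~S = T | T = T
(P nor Q) nor ((~R xor ~S) | ~S) = T nor T = F
~((P nor Q) nor ((~R xor ~S) | ~S)) = ~F = T
Hence S3 is true.

3 of the 3 statements are true (S1, S2, S3).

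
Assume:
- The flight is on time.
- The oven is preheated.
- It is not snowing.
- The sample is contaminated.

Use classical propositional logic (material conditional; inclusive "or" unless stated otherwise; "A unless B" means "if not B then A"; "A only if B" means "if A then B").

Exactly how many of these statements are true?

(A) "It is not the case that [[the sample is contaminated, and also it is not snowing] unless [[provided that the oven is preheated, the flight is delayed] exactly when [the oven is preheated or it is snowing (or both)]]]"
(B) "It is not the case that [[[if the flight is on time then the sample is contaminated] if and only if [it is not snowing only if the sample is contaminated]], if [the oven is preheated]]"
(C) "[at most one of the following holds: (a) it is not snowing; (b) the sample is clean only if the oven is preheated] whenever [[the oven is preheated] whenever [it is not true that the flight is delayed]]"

Let U = "the sample is contaminated" (True), R = "it is snowing" (False), P = "the oven is preheated" (True), K = "the flight is delayed" (False).

(A): Parsed as not ((U and not R) or ((P -> K) iff (P or R)))

not R = not False = True
U and not R = True and True = True
P -> K = True -> False = False
P or R = True or False = True
(P -> K) iff (P or R) = False iff True = False
(U and not R) or ((P -> K) iff (P or R)) = True or False = True
not ((U and not R) or ((P -> K) iff (P or R))) = not True = False
So (A) is false.

(B): In symbols: not (P -> ((not K -> U) iff (not R -> U)))

not K = not False = True
not K -> U = True -> True = True
not R = not False = True
not R -> U = True -> True = True
(not K -> U) iff (not R -> U) = True iff True = True
P -> ((not K -> U) iff (not R -> U)) = True -> True = True
not (P -> ((not K -> U) iff (not R -> U))) = not True = False
Thus (B) is false.

(C): In symbols: (not K -> P) -> (not R nand (not U -> P))

not K = not False = True
not K -> P = True -> True = True
not R = not False = True
not U = not True = False
not U -> P = False -> True = True
not R nand (not U -> P) = True nand True = False
(not K -> P) -> (not R nand (not U -> P)) = True -> False = False
Thus (C) is false.

0 of the 3 statements are true (none).

0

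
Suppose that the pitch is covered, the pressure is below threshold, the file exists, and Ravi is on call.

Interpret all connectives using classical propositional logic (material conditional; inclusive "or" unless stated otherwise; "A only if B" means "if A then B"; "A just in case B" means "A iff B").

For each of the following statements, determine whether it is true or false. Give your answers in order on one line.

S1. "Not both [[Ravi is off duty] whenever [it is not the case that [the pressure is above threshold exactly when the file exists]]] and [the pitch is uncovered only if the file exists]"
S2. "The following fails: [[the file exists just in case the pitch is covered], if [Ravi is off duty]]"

Let L = "the pressure is above threshold" (F), G = "the file exists" (T), N = "Ravi is on call" (T), S = "the pitch is covered" (T).

S1: This is (~(L <-> G) -> ~N) nand (~S -> G).

L <-> G = F <-> T = F
~(L <-> G) = ~F = T
~N = ~T = F
~(L <-> G) -> ~N = T -> F = F
~S = ~T = F
~S -> G = F -> T = T
(~(L <-> G) -> ~N) nand (~S -> G) = F nand T = T
So S1 is true.

S2: Parsed as ~(~N -> (G <-> S))

~N = ~T = F
G <-> S = T <-> T = T
~N -> (G <-> S) = F -> T = T
~(~N -> (G <-> S)) = ~T = F
Thus S2 is false.

S1 True / S2 False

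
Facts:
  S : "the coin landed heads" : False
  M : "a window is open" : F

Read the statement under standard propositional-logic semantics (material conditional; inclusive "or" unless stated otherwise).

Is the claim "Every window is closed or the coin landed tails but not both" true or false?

false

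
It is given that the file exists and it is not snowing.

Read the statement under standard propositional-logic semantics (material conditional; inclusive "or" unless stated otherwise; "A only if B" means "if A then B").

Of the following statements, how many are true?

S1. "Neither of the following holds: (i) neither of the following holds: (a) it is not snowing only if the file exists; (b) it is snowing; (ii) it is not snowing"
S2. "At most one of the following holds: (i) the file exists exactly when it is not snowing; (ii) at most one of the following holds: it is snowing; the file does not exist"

Let Q = "it is snowing" (F), P = "the file exists" (T).

S1: Formalization: ((¬Q → P) ↓ Q) ↓ ¬Q

¬Q = ¬F = T
¬Q → P = T → T = T
(¬Q → P) ↓ Q = T ↓ F = F
¬Q = ¬F = T
((¬Q → P) ↓ Q) ↓ ¬Q = F ↓ T = F
So S1 is false.

S2: Formalization: (P ↔ ¬Q) ↑ (Q ↑ ¬P)

¬Q = ¬F = T
P ↔ ¬Q = T ↔ T = T
¬P = ¬T = F
Q ↑ ¬P = F ↑ F = T
(P ↔ ¬Q) ↑ (Q ↑ ¬P) = T ↑ T = F
So S2 is false.

0 of the 2 statements are true (none).

0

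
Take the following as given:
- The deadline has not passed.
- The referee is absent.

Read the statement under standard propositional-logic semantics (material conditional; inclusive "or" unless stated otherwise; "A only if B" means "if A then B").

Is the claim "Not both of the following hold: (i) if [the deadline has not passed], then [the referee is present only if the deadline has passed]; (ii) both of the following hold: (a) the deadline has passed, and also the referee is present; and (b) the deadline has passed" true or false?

Let P = "the deadline has passed" (False), K = "the referee is present" (False).
In symbols: (not P -> (K -> P)) nand ((P and K) and P)

not P = not False = True
K -> P = False -> False = True
not P -> (K -> P) = True -> True = True
P and K = False and False = False
(P and K) and P = False and False = False
(not P -> (K -> P)) nand ((P and K) and P) = True nand False = True

true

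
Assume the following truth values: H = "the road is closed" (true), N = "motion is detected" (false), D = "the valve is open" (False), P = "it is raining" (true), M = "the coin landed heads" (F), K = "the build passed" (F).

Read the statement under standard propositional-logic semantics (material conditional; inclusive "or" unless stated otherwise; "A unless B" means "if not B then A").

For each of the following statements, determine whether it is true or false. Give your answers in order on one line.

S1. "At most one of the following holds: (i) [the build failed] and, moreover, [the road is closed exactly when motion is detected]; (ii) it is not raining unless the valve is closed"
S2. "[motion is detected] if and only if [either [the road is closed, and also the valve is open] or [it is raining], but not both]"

S1: Parsed as (not K and (H iff N)) nand (not P or not D)

not K = not False = True
H iff N = True iff False = False
not K and (H iff N) = True and False = False
not P = not True = False
not D = not False = True
not P or not D = False or True = True
(not K and (H iff N)) nand (not P or not D) = False nand True = True
Thus S1 is true.

S2: This is N iff ((H and D) xor P).

H and D = True and False = False
(H and D) xor P = False xor True = True
N iff ((H and D) xor P) = False iff True = False
Thus S2 is false.

S1 T / S2 F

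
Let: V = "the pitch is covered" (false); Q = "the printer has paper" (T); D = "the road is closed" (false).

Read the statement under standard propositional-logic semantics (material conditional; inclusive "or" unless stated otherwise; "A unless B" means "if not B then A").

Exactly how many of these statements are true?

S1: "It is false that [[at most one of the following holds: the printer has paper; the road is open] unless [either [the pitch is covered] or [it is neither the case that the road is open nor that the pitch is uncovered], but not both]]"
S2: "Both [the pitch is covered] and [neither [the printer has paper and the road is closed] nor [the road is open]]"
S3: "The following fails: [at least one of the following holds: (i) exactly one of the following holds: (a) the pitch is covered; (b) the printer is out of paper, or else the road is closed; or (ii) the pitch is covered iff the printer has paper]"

S1: In symbols: ¬((Q ↑ ¬D) ∨ (V ⊕ (¬D ↓ ¬V)))

¬D = ¬F = T
Q ↑ ¬D = T ↑ T = F
¬D = ¬F = T
¬V = ¬F = T
¬D ↓ ¬V = T ↓ T = F
V ⊕ (¬D ↓ ¬V) = F ⊕ F = F
(Q ↑ ¬D) ∨ (V ⊕ (¬D ↓ ¬V)) = F ∨ F = F
¬((Q ↑ ¬D) ∨ (V ⊕ (¬D ↓ ¬V))) = ¬F = T
Thus S1 is true.

S2: In symbols: V ∧ ((Q ∧ D) ↓ ¬D)

Q ∧ D = T ∧ F = F
¬D = ¬F = T
(Q ∧ D) ↓ ¬D = F ↓ T = F
V ∧ ((Q ∧ D) ↓ ¬D) = F ∧ F = F
Thus S2 is false.

S3: Formalization: ¬((V ⊕ (¬Q ∨ D)) ∨ (V ↔ Q))

¬Q = ¬T = F
¬Q ∨ D = F ∨ F = F
V ⊕ (¬Q ∨ D) = F ⊕ F = F
V ↔ Q = F ↔ T = F
(V ⊕ (¬Q ∨ D)) ∨ (V ↔ Q) = F ∨ F = F
¬((V ⊕ (¬Q ∨ D)) ∨ (V ↔ Q)) = ¬F = T
Hence S3 is true.

True statements: 2 (S1, S3).

2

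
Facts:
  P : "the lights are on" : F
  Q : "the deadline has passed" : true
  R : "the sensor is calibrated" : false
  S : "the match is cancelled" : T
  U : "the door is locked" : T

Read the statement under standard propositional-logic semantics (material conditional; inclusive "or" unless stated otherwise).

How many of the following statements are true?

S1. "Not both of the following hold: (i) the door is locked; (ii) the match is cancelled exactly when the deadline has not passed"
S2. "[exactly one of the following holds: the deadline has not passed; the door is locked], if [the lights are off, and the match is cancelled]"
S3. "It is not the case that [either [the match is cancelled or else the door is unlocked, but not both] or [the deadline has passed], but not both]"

S1: This is U ↑ (S ↔ ¬Q).

¬Q = ¬T = F
S ↔ ¬Q = T ↔ F = F
U ↑ (S ↔ ¬Q) = T ↑ F = T
Hence S1 is true.

S2: Formalization: (¬P ∧ S) → (¬Q ⊕ U)

¬P = ¬F = T
¬P ∧ S = T ∧ T = T
¬Q = ¬T = F
¬Q ⊕ U = F ⊕ T = T
(¬P ∧ S) → (¬Q ⊕ U) = T → T = T
So S2 is true.

S3: Parsed as ¬((S ⊕ ¬U) ⊕ Q)

¬U = ¬T = F
S ⊕ ¬U = T ⊕ F = T
(S ⊕ ¬U) ⊕ Q = T ⊕ T = F
¬((S ⊕ ¬U) ⊕ Q) = ¬F = T
So S3 is true.

True statements: 3.

3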